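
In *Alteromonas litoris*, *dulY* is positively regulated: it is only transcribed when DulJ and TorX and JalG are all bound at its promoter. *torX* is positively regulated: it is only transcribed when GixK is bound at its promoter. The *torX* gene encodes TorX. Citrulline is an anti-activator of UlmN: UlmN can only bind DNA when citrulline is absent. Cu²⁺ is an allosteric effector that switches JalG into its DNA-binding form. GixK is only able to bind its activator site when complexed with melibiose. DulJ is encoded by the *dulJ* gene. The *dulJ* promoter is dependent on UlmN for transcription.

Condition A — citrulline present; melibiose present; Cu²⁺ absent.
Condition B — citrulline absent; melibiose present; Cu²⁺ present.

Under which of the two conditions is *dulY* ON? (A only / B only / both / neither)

B only

Condition A:
Citrulline is present, so UlmN is inactive.
Required activator UlmN is absent, so *dulJ* is not transcribed.
So DulJ is not produced.
Melibiose is present, so GixK is active.
No repressor is bound and GixK is active, so *torX* is transcribed.
So TorX is produced and active.
Cu²⁺ is absent, so JalG is inactive.
Required activator DulJ is absent, so *dulY* is not transcribed.
→ *dulY* is OFF in A.
Condition B:
Citrulline is absent, so UlmN is active.
No repressor is bound and UlmN is active, so *dulJ* is transcribed.
So DulJ is produced and active.
Melibiose is present, so GixK is active.
No repressor is bound and GixK is active, so *torX* is transcribed.
So TorX is produced and active.
Cu²⁺ is present, so JalG is active.
No repressor is bound and DulJ and TorX and JalG are active, so *dulY* is transcribed.
→ *dulY* is ON in B.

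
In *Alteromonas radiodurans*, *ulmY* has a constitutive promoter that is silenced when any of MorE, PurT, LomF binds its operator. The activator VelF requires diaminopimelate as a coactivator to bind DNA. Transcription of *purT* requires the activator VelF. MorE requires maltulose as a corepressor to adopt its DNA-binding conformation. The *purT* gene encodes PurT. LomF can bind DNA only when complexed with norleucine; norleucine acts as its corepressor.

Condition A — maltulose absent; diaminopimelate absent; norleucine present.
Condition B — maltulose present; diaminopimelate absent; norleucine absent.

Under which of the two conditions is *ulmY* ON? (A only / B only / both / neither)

Condition A:
Maltulose is absent, so MorE is inactive.
Diaminopimelate is absent, so VelF is inactive.
Required activator VelF is absent, so *purT* is not transcribed.
So PurT is not produced.
Norleucine is present, so LomF is active.
With repressor LomF bound, *ulmY* is not transcribed.
→ *ulmY* is OFF in A.
Condition B:
Maltulose is present, so MorE is active.
Diaminopimelate is absent, so VelF is inactive.
Required activator VelF is absent, so *purT* is not transcribed.
So PurT is not produced.
Norleucine is absent, so LomF is inactive.
With repressor MorE bound, *ulmY* is not transcribed.
→ *ulmY* is OFF in B.

neither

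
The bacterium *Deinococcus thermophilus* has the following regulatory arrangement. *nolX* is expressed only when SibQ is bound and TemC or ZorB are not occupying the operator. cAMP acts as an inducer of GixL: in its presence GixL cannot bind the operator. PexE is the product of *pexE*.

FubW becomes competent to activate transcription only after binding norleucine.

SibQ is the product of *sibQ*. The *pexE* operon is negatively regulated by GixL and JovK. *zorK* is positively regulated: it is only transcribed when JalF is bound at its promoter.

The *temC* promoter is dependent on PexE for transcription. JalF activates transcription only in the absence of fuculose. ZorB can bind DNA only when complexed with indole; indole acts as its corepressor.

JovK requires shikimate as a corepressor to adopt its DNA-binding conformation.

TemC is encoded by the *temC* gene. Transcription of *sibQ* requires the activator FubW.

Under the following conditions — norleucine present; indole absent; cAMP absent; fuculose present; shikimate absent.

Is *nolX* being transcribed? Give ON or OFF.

Norleucine is present, so FubW is active.
No repressor is bound and FubW is active, so *sibQ* is transcribed.
So SibQ is produced and active.
cAMP is absent, so GixL is active.
Shikimate is absent, so JovK is inactive.
With repressor GixL bound, *pexE* is not transcribed.
So PexE is not produced.
Required activator PexE is absent, so *temC* is not transcribed.
So TemC is not produced.
Indole is absent, so ZorB is inactive.
No repressor is bound and SibQ is active, so *nolX* is transcribed.

ON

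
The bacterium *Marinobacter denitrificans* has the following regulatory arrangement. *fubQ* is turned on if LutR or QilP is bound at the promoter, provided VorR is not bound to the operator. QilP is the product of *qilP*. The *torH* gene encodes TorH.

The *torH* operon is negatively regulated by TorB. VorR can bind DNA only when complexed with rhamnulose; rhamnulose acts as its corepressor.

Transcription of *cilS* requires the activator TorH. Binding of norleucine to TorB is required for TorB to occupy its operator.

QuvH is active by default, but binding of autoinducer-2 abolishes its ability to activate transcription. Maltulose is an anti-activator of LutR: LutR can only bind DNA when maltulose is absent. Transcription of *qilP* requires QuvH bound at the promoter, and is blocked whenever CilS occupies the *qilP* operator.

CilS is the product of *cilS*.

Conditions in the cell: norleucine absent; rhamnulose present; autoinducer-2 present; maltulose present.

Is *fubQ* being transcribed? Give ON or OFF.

OFF

Maltulose is present, so LutR is inactive.
Norleucine is absent, so TorB is inactive.
With no repressor bound, *torH* is transcribed.
So TorH is produced and active.
No repressor is bound and TorH is active, so *cilS* is transcribed.
So CilS is produced and active.
Autoinducer-2 is present, so QuvH is inactive.
With repressor CilS bound, *qilP* is not transcribed.
So QilP is not produced.
Rhamnulose is present, so VorR is active.
With repressor VorR bound, *fubQ* is not transcribed.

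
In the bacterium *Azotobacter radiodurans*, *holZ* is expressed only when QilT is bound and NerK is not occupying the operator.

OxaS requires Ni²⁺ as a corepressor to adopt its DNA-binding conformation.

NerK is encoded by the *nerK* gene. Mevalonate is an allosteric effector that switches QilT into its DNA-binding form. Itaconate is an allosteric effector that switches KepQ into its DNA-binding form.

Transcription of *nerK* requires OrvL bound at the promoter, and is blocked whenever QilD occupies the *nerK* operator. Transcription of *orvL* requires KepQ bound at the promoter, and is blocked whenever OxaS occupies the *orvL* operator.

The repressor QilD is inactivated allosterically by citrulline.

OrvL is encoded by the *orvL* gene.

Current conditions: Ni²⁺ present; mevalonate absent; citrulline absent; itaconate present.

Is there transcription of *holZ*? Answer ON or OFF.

Citrulline is absent, so QilD is active.
Ni²⁺ is present, so OxaS is active.
Itaconate is present, so KepQ is active.
With repressor OxaS bound, *orvL* is not transcribed.
So OrvL is not produced.
With repressor QilD bound, *nerK* is not transcribed.
So NerK is not produced.
Mevalonate is absent, so QilT is inactive.
Required activator QilT is absent, so *holZ* is not transcribed.

OFF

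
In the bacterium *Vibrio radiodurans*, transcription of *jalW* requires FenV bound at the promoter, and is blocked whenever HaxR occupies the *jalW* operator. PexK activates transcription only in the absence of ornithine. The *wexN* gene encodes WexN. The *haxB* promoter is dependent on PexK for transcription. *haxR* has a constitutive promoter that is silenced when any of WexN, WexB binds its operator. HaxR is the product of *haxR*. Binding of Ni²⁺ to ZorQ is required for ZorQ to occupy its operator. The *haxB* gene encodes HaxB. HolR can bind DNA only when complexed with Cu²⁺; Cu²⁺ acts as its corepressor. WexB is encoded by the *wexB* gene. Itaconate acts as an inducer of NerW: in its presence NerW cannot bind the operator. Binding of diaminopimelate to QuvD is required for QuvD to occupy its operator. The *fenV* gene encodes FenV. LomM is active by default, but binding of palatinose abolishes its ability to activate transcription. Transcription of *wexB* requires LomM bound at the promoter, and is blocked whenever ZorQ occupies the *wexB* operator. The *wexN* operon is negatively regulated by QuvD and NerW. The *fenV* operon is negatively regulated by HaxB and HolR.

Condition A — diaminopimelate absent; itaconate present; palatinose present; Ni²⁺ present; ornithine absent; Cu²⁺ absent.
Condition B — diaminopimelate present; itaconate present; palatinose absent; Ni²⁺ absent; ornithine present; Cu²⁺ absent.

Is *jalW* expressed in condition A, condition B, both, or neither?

B only

Condition A:
Diaminopimelate is absent, so QuvD is inactive.
Itaconate is present, so NerW is inactive.
With no repressor bound, *wexN* is transcribed.
So WexN is produced and active.
Palatinose is present, so LomM is inactive.
Ni²⁺ is present, so ZorQ is active.
With repressor ZorQ bound, *wexB* is not transcribed.
So WexB is not produced.
With repressor WexN bound, *haxR* is not transcribed.
So HaxR is not produced.
Ornithine is absent, so PexK is active.
No repressor is bound and PexK is active, so *haxB* is transcribed.
So HaxB is produced and active.
Cu²⁺ is absent, so HolR is inactive.
With repressor HaxB bound, *fenV* is not transcribed.
So FenV is not produced.
Required activator FenV is absent, so *jalW* is not transcribed.
→ *jalW* is OFF in A.
Condition B:
Diaminopimelate is present, so QuvD is active.
Itaconate is present, so NerW is inactive.
With repressor QuvD bound, *wexN* is not transcribed.
So WexN is not produced.
Palatinose is absent, so LomM is active.
Ni²⁺ is absent, so ZorQ is inactive.
No repressor is bound and LomM is active, so *wexB* is transcribed.
So WexB is produced and active.
With repressor WexB bound, *haxR* is not transcribed.
So HaxR is not produced.
Ornithine is present, so PexK is inactive.
Required activator PexK is absent, so *haxB* is not transcribed.
So HaxB is not produced.
Cu²⁺ is absent, so HolR is inactive.
With no repressor bound, *fenV* is transcribed.
So FenV is produced and active.
No repressor is bound and FenV is active, so *jalW* is transcribed.
→ *jalW* is ON in B.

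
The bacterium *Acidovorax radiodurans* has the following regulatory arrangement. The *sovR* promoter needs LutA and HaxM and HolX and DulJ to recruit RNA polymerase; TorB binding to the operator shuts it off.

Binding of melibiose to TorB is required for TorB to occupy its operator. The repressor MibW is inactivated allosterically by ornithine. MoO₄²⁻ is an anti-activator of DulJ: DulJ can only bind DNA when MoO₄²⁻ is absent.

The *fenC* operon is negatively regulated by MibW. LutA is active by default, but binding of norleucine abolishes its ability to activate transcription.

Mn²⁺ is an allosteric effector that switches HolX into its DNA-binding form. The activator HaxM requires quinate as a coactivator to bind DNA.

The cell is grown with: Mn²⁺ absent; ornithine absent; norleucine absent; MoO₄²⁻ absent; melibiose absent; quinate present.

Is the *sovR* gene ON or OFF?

Norleucine is absent, so LutA is active.
Quinate is present, so HaxM is active.
Melibiose is absent, so TorB is inactive.
Mn²⁺ is absent, so HolX is inactive.
MoO₄²⁻ is absent, so DulJ is active.
Required activator HolX is absent, so *sovR* is not transcribed.

OFF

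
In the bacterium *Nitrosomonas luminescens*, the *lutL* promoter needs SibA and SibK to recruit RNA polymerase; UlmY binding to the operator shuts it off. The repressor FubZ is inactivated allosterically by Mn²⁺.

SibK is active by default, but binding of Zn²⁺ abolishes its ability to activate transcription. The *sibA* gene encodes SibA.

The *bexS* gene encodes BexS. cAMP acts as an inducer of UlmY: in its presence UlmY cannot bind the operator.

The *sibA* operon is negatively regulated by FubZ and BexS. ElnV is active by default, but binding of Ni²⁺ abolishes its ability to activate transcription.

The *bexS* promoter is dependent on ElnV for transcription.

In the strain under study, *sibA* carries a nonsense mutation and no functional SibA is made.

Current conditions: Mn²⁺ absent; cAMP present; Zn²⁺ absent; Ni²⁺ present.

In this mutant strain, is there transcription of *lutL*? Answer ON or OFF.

OFF

SibA is non-functional in this strain, so it has no effect.
cAMP is present, so UlmY is inactive.
Zn²⁺ is absent, so SibK is active.
Required activator SibA is absent, so *lutL* is not transcribed.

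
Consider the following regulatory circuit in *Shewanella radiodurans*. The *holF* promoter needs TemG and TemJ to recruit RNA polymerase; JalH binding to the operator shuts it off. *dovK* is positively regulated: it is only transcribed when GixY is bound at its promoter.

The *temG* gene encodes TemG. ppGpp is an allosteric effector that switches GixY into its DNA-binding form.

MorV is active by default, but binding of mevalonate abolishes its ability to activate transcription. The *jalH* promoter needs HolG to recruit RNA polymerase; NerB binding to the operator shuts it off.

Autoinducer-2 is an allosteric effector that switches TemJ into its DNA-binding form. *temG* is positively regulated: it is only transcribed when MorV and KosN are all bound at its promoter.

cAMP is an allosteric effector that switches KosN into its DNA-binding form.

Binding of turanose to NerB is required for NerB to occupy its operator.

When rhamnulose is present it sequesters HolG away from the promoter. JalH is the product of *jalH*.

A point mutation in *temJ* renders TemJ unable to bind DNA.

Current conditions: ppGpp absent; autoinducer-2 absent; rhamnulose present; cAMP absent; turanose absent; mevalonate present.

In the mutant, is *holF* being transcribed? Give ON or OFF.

OFF

Mevalonate is present, so MorV is inactive.
cAMP is absent, so KosN is inactive.
Required activator MorV is absent, so *temG* is not transcribed.
So TemG is not produced.
TemJ is non-functional in this strain, so it has no effect.
Turanose is absent, so NerB is inactive.
Rhamnulose is present, so HolG is inactive.
Required activator HolG is absent, so *jalH* is not transcribed.
So JalH is not produced.
Required activator TemG is absent, so *holF* is not transcribed.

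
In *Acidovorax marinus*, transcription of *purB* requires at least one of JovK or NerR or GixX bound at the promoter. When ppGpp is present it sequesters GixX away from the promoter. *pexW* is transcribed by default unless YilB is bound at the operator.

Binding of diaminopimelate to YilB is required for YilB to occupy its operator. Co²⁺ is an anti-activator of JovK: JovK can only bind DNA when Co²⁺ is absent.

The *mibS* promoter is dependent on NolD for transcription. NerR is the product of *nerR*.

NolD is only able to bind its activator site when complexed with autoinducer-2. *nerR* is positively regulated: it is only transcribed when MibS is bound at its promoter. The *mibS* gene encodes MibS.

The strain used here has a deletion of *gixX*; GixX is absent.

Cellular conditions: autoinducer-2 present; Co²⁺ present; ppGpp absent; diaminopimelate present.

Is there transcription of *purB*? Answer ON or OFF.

Co²⁺ is present, so JovK is inactive.
Autoinducer-2 is present, so NolD is active.
No repressor is bound and NolD is active, so *mibS* is transcribed.
So MibS is produced and active.
No repressor is bound and MibS is active, so *nerR* is transcribed.
So NerR is produced and active.
GixX is non-functional in this strain, so it has no effect.
Activator NerR is present, so *purB* is transcribed.

ON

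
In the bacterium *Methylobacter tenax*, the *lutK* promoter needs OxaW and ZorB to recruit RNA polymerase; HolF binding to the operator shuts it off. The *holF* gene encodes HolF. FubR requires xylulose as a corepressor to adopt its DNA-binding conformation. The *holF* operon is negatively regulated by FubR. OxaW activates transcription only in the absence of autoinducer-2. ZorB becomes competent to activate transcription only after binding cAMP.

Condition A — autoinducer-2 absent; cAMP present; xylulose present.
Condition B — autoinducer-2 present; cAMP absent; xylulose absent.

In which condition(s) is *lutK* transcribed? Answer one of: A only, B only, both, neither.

A only

Condition A:
Autoinducer-2 is absent, so OxaW is active.
cAMP is present, so ZorB is active.
Xylulose is present, so FubR is active.
With repressor FubR bound, *holF* is not transcribed.
So HolF is not produced.
No repressor is bound and OxaW and ZorB are active, so *lutK* is transcribed.
→ *lutK* is ON in A.
Condition B:
Autoinducer-2 is present, so OxaW is inactive.
cAMP is absent, so ZorB is inactive.
Xylulose is absent, so FubR is inactive.
With no repressor bound, *holF* is transcribed.
So HolF is produced and active.
With repressor HolF bound, *lutK* is not transcribed.
→ *lutK* is OFF in B.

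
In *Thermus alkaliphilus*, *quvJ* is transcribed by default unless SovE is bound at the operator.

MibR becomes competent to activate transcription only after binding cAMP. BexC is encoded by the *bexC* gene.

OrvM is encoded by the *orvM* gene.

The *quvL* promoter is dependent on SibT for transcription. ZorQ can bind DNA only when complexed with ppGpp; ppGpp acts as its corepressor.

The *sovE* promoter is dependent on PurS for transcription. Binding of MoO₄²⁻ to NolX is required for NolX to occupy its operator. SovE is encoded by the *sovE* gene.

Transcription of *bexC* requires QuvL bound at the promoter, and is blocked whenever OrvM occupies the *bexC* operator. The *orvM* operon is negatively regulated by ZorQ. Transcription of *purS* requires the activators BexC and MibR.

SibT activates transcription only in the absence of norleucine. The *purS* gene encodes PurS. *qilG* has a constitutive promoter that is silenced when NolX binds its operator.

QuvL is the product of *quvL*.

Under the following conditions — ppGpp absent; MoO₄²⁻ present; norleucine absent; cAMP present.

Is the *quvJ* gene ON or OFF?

ON

ppGpp is absent, so ZorQ is inactive.
With no repressor bound, *orvM* is transcribed.
So OrvM is produced and active.
Norleucine is absent, so SibT is active.
No repressor is bound and SibT is active, so *quvL* is transcribed.
So QuvL is produced and active.
With repressor OrvM bound, *bexC* is not transcribed.
So BexC is not produced.
cAMP is present, so MibR is active.
Required activator BexC is absent, so *purS* is not transcribed.
So PurS is not produced.
Required activator PurS is absent, so *sovE* is not transcribed.
So SovE is not produced.
With no repressor bound, *quvJ* is transcribed.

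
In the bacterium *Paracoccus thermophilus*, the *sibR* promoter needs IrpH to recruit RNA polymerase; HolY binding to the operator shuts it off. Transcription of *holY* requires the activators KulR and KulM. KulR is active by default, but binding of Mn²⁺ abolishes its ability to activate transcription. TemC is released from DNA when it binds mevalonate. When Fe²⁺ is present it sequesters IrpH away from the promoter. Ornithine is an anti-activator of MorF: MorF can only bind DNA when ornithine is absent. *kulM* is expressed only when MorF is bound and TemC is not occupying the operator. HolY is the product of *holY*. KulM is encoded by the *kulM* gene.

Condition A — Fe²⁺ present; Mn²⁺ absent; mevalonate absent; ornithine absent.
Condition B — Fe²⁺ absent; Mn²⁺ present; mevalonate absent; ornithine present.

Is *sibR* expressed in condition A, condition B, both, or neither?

B only

Condition A:
Fe²⁺ is present, so IrpH is inactive.
Mn²⁺ is absent, so KulR is active.
Mevalonate is absent, so TemC is active.
Ornithine is absent, so MorF is active.
With repressor TemC bound, *kulM* is not transcribed.
So KulM is not produced.
Required activator KulM is absent, so *holY* is not transcribed.
So HolY is not produced.
Required activator IrpH is absent, so *sibR* is not transcribed.
→ *sibR* is OFF in A.
Condition B:
Fe²⁺ is absent, so IrpH is active.
Mn²⁺ is present, so KulR is inactive.
Mevalonate is absent, so TemC is active.
Ornithine is present, so MorF is inactive.
With repressor TemC bound, *kulM* is not transcribed.
So KulM is not produced.
Required activator KulR is absent, so *holY* is not transcribed.
So HolY is not produced.
No repressor is bound and IrpH is active, so *sibR* is transcribed.
→ *sibR* is ON in B.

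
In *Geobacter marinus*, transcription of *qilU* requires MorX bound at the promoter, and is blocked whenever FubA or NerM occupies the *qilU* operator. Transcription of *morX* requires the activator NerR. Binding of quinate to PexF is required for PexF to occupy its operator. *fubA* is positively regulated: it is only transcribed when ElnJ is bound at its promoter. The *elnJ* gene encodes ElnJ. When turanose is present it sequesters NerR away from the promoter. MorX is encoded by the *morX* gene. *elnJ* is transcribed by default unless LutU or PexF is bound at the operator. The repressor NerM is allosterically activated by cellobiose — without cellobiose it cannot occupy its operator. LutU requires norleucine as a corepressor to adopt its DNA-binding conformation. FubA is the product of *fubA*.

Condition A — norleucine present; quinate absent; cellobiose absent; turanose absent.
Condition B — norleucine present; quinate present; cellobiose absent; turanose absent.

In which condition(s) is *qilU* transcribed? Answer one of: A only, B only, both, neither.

Condition A:
Norleucine is present, so LutU is active.
Quinate is absent, so PexF is inactive.
With repressor LutU bound, *elnJ* is not transcribed.
So ElnJ is not produced.
Required activator ElnJ is absent, so *fubA* is not transcribed.
So FubA is not produced.
Cellobiose is absent, so NerM is inactive.
Turanose is absent, so NerR is active.
No repressor is bound and NerR is active, so *morX* is transcribed.
So MorX is produced and active.
No repressor is bound and MorX is active, so *qilU* is transcribed.
→ *qilU* is ON in A.
Condition B:
Norleucine is present, so LutU is active.
Quinate is present, so PexF is active.
With repressor LutU bound, *elnJ* is not transcribed.
So ElnJ is not produced.
Required activator ElnJ is absent, so *fubA* is not transcribed.
So FubA is not produced.
Cellobiose is absent, so NerM is inactive.
Turanose is absent, so NerR is active.
No repressor is bound and NerR is active, so *morX* is transcribed.
So MorX is produced and active.
No repressor is bound and MorX is active, so *qilU* is transcribed.
→ *qilU* is ON in B.

both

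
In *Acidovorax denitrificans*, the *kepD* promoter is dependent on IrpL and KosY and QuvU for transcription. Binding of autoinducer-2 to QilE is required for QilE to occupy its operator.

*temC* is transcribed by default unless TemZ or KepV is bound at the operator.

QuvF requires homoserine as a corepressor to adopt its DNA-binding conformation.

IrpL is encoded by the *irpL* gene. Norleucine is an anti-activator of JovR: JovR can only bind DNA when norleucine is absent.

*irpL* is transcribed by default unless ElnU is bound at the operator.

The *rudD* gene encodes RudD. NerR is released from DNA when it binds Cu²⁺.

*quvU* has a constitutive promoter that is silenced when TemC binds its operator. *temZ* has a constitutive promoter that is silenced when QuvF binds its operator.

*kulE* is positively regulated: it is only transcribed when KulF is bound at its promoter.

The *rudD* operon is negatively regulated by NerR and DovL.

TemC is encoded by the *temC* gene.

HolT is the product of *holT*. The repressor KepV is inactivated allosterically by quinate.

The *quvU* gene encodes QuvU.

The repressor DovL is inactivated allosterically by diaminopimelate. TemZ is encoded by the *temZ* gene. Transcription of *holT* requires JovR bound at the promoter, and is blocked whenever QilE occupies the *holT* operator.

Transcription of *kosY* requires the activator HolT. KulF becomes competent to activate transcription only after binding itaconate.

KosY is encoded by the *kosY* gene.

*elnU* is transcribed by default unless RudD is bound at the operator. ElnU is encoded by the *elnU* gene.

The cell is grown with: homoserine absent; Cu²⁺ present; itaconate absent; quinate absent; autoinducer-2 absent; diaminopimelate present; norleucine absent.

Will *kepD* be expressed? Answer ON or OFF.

ON

Cu²⁺ is present, so NerR is inactive.
Diaminopimelate is present, so DovL is inactive.
With no repressor bound, *rudD* is transcribed.
So RudD is produced and active.
With repressor RudD bound, *elnU* is not transcribed.
So ElnU is not produced.
With no repressor bound, *irpL* is transcribed.
So IrpL is produced and active.
Norleucine is absent, so JovR is active.
Autoinducer-2 is absent, so QilE is inactive.
No repressor is bound and JovR is active, so *holT* is transcribed.
So HolT is produced and active.
No repressor is bound and HolT is active, so *kosY* is transcribed.
So KosY is produced and active.
Homoserine is absent, so QuvF is inactive.
With no repressor bound, *temZ* is transcribed.
So TemZ is produced and active.
Quinate is absent, so KepV is active.
With repressor TemZ bound, *temC* is not transcribed.
So TemC is not produced.
With no repressor bound, *quvU* is transcribed.
So QuvU is produced and active.
No repressor is bound and IrpL and KosY and QuvU are active, so *kepD* is transcribed.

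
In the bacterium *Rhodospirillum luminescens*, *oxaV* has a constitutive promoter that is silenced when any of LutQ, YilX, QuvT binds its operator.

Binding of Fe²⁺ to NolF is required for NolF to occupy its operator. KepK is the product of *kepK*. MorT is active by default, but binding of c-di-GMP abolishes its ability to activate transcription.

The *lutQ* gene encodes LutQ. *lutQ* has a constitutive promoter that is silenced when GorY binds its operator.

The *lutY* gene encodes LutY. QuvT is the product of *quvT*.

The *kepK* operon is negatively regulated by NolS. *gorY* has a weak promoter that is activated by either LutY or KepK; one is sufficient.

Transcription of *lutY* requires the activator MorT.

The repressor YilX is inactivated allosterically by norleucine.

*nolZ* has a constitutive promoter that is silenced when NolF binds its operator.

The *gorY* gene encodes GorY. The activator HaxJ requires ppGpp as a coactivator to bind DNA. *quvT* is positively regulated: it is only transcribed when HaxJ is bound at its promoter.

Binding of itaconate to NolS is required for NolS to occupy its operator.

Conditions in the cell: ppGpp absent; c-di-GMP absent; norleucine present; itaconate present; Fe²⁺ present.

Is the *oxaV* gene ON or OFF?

c-di-GMP is absent, so MorT is active.
No repressor is bound and MorT is active, so *lutY* is transcribed.
So LutY is produced and active.
Itaconate is present, so NolS is active.
With repressor NolS bound, *kepK* is not transcribed.
So KepK is not produced.
Activator LutY is present, so *gorY* is transcribed.
So GorY is produced and active.
With repressor GorY bound, *lutQ* is not transcribed.
So LutQ is not produced.
Norleucine is present, so YilX is inactive.
ppGpp is absent, so HaxJ is inactive.
Required activator HaxJ is absent, so *quvT* is not transcribed.
So QuvT is not produced.
With no repressor bound, *oxaV* is transcribed.

ON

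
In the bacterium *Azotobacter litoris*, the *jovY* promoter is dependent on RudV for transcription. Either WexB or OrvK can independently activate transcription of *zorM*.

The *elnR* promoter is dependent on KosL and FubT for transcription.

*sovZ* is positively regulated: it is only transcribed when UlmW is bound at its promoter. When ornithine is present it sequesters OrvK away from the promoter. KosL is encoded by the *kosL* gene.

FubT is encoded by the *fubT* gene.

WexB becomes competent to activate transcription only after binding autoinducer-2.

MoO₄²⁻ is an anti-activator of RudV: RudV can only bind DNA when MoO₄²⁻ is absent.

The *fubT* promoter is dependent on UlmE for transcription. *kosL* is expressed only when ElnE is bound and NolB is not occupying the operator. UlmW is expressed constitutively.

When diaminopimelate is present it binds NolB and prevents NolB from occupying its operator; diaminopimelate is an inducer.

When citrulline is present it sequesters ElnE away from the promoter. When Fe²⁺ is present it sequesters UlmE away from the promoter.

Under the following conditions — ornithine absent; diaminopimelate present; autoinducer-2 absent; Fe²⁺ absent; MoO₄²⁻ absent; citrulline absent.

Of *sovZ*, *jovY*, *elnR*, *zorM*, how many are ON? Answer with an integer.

4

UlmW is produced constitutively and is active.
No repressor is bound and UlmW is active, so *sovZ* is transcribed.
→ *sovZ* is ON.
MoO₄²⁻ is absent, so RudV is active.
No repressor is bound and RudV is active, so *jovY* is transcribed.
→ *jovY* is ON.
Diaminopimelate is present, so NolB is inactive.
Citrulline is absent, so ElnE is active.
No repressor is bound and ElnE is active, so *kosL* is transcribed.
So KosL is produced and active.
Fe²⁺ is absent, so UlmE is active.
No repressor is bound and UlmE is active, so *fubT* is transcribed.
So FubT is produced and active.
No repressor is bound and KosL and FubT are active, so *elnR* is transcribed.
→ *elnR* is ON.
Autoinducer-2 is absent, so WexB is inactive.
Ornithine is absent, so OrvK is active.
Activator OrvK is present, so *zorM* is transcribed.
→ *zorM* is ON.
4 of the 4 genes are transcribed.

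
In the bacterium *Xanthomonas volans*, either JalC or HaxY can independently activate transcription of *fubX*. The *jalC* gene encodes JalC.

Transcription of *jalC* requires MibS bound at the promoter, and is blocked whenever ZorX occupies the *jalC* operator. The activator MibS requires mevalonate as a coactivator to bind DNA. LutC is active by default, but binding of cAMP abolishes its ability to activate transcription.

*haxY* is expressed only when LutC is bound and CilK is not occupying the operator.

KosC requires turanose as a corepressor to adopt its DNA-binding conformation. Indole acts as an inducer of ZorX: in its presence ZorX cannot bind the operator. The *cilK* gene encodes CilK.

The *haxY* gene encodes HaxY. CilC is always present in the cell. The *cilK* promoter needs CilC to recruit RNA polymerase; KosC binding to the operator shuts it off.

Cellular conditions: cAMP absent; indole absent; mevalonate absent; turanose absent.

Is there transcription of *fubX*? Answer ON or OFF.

Indole is absent, so ZorX is active.
Mevalonate is absent, so MibS is inactive.
With repressor ZorX bound, *jalC* is not transcribed.
So JalC is not produced.
Turanose is absent, so KosC is inactive.
CilC is produced constitutively and is active.
No repressor is bound and CilC is active, so *cilK* is transcribed.
So CilK is produced and active.
cAMP is absent, so LutC is active.
With repressor CilK bound, *haxY* is not transcribed.
So HaxY is not produced.
No activator is available at the *fubX* promoter, so *fubX* is not transcribed.

OFF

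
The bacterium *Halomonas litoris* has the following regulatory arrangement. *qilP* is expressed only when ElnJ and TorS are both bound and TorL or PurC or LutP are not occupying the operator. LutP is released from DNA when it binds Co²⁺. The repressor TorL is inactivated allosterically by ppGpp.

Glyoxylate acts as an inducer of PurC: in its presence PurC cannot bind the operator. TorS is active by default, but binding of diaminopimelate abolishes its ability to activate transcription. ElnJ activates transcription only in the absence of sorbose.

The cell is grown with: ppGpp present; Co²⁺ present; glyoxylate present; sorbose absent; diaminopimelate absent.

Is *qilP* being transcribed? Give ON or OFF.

ppGpp is present, so TorL is inactive.
Glyoxylate is present, so PurC is inactive.
Sorbose is absent, so ElnJ is active.
Co²⁺ is present, so LutP is inactive.
Diaminopimelate is absent, so TorS is active.
No repressor is bound and ElnJ and TorS are active, so *qilP* is transcribed.

ON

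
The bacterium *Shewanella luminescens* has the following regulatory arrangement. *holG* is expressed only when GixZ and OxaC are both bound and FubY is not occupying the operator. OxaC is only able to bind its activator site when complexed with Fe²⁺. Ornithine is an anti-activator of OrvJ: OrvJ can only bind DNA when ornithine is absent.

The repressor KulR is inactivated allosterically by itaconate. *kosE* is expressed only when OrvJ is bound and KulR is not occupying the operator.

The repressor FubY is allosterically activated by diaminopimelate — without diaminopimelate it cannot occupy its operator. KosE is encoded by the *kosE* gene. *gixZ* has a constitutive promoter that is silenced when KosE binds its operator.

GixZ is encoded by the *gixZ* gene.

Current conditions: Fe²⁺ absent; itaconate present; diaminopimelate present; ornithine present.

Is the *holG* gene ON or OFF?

OFF

Ornithine is present, so OrvJ is inactive.
Itaconate is present, so KulR is inactive.
Required activator OrvJ is absent, so *kosE* is not transcribed.
So KosE is not produced.
With no repressor bound, *gixZ* is transcribed.
So GixZ is produced and active.
Diaminopimelate is present, so FubY is active.
Fe²⁺ is absent, so OxaC is inactive.
With repressor FubY bound, *holG* is not transcribed.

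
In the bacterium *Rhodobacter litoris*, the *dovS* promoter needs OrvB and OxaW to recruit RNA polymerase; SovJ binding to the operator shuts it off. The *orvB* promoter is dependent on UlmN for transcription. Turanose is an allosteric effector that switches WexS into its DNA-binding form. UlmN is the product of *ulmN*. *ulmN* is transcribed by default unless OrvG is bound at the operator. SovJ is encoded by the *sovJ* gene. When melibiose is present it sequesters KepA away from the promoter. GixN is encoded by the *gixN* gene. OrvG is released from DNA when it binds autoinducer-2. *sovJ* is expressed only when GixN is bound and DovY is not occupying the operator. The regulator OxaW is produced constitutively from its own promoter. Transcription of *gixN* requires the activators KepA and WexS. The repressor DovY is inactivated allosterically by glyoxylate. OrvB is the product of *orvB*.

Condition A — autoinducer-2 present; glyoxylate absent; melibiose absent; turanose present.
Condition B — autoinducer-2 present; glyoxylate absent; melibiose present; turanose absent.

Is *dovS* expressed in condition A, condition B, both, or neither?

both

Condition A:
Autoinducer-2 is present, so OrvG is inactive.
With no repressor bound, *ulmN* is transcribed.
So UlmN is produced and active.
No repressor is bound and UlmN is active, so *orvB* is transcribed.
So OrvB is produced and active.
OxaW is produced constitutively and is active.
Glyoxylate is absent, so DovY is active.
Melibiose is absent, so KepA is active.
Turanose is present, so WexS is active.
No repressor is bound and KepA and WexS are active, so *gixN* is transcribed.
So GixN is produced and active.
With repressor DovY bound, *sovJ* is not transcribed.
So SovJ is not produced.
No repressor is bound and OrvB and OxaW are active, so *dovS* is transcribed.
→ *dovS* is ON in A.
Condition B:
Autoinducer-2 is present, so OrvG is inactive.
With no repressor bound, *ulmN* is transcribed.
So UlmN is produced and active.
No repressor is bound and UlmN is active, so *orvB* is transcribed.
So OrvB is produced and active.
OxaW is produced constitutively and is active.
Glyoxylate is absent, so DovY is active.
Melibiose is present, so KepA is inactive.
Turanose is absent, so WexS is inactive.
Required activator KepA is absent, so *gixN* is not transcribed.
So GixN is not produced.
With repressor DovY bound, *sovJ* is not transcribed.
So SovJ is not produced.
No repressor is bound and OrvB and OxaW are active, so *dovS* is transcribed.
→ *dovS* is ON in B.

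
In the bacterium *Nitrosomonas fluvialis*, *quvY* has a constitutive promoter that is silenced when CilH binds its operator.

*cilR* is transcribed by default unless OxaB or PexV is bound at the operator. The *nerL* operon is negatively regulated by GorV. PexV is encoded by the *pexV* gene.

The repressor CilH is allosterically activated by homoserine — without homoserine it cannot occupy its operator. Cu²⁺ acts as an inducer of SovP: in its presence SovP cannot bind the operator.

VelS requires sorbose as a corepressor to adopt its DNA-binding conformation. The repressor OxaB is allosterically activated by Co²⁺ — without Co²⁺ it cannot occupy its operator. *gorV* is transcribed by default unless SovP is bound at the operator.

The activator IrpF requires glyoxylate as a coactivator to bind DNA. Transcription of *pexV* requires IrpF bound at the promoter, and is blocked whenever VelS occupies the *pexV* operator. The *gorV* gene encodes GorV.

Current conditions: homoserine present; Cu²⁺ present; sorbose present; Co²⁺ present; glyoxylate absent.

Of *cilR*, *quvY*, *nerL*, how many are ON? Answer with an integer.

Co²⁺ is present, so OxaB is active.
Glyoxylate is absent, so IrpF is inactive.
Sorbose is present, so VelS is active.
With repressor VelS bound, *pexV* is not transcribed.
So PexV is not produced.
With repressor OxaB bound, *cilR* is not transcribed.
→ *cilR* is OFF.
Homoserine is present, so CilH is active.
With repressor CilH bound, *quvY* is not transcribed.
→ *quvY* is OFF.
Cu²⁺ is present, so SovP is inactive.
With no repressor bound, *gorV* is transcribed.
So GorV is produced and active.
With repressor GorV bound, *nerL* is not transcribed.
→ *nerL* is OFF.
0 of the 3 genes are transcribed.

0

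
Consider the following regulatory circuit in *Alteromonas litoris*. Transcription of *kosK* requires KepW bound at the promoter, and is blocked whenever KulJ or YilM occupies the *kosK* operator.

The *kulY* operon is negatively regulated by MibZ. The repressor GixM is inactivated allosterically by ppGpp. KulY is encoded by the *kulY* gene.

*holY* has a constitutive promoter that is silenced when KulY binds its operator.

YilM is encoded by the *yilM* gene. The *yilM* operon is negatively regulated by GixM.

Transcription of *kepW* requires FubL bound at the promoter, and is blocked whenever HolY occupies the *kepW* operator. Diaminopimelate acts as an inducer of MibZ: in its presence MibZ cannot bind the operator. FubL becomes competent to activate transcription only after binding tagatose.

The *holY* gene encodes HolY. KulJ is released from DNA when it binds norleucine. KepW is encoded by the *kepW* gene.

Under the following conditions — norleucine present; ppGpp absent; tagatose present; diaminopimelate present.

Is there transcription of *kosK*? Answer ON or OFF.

ON

Norleucine is present, so KulJ is inactive.
ppGpp is absent, so GixM is active.
With repressor GixM bound, *yilM* is not transcribed.
So YilM is not produced.
Tagatose is present, so FubL is active.
Diaminopimelate is present, so MibZ is inactive.
With no repressor bound, *kulY* is transcribed.
So KulY is produced and active.
With repressor KulY bound, *holY* is not transcribed.
So HolY is not produced.
No repressor is bound and FubL is active, so *kepW* is transcribed.
So KepW is produced and active.
No repressor is bound and KepW is active, so *kosK* is transcribed.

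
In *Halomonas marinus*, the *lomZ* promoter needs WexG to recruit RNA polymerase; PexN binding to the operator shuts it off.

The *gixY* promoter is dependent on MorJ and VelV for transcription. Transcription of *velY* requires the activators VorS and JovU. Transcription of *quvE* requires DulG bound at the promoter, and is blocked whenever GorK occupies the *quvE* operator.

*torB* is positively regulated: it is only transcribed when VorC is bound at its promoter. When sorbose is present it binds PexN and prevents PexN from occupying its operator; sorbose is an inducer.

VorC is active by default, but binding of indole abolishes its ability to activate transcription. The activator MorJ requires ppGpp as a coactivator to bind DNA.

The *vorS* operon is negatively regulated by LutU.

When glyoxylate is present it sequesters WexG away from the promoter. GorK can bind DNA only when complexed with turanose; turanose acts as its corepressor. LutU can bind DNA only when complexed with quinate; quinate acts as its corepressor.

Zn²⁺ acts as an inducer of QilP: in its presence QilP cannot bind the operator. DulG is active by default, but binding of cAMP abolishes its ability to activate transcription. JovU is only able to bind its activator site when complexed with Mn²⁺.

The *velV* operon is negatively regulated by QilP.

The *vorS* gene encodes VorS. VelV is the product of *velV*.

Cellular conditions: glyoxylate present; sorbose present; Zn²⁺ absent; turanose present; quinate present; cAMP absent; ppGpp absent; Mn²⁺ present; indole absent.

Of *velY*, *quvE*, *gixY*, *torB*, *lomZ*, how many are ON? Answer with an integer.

Quinate is present, so LutU is active.
With repressor LutU bound, *vorS* is not transcribed.
So VorS is not produced.
Mn²⁺ is present, so JovU is active.
Required activator VorS is absent, so *velY* is not transcribed.
→ *velY* is OFF.
cAMP is absent, so DulG is active.
Turanose is present, so GorK is active.
With repressor GorK bound, *quvE* is not transcribed.
→ *quvE* is OFF.
ppGpp is absent, so MorJ is inactive.
Zn²⁺ is absent, so QilP is active.
With repressor QilP bound, *velV* is not transcribed.
So VelV is not produced.
Required activator MorJ is absent, so *gixY* is not transcribed.
→ *gixY* is OFF.
Indole is absent, so VorC is active.
No repressor is bound and VorC is active, so *torB* is transcribed.
→ *torB* is ON.
Glyoxylate is present, so WexG is inactive.
Sorbose is present, so PexN is inactive.
Required activator WexG is absent, so *lomZ* is not transcribed.
→ *lomZ* is OFF.
1 of the 5 genes is transcribed.

1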